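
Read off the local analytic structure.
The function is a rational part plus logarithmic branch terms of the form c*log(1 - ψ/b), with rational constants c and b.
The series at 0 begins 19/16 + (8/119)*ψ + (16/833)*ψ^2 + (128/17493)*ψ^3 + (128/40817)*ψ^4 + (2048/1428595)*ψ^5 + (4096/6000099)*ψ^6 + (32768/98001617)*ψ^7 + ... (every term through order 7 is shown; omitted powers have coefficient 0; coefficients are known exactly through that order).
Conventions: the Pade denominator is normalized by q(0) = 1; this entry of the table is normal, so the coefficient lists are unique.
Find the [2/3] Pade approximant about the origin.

Taylor coefficients needed (read off): a_0 = 19/16, a_1 = 8/119, a_2 = 16/833, a_3 = 128/17493, a_4 = 128/40817, a_5 = 2048/1428595.
Write the denominator as Q(ψ) = 1 + q1*ψ + q2*ψ^2 + q3*ψ^3. Requiring Q*f - P = O(ψ^6) with deg P <= 2 kills the coefficients of ψ^3..ψ^5 in Q*f:
  ψ^3: a_3 + q1*a_2 + q2*a_1 + q3*a_0 = 0, i.e. 128/17493 + (16/833)*q1 + (8/119)*q2 + (19/16)*q3 = 0.
  ψ^4: a_4 + q1*a_3 + q2*a_2 + q3*a_1 = 0, i.e. 128/40817 + (128/17493)*q1 + (16/833)*q2 + (8/119)*q3 = 0.
  ψ^5: a_5 + q1*a_4 + q2*a_3 + q3*a_2 = 0, i.e. 2048/1428595 + (128/40817)*q1 + (128/17493)*q2 + (16/833)*q3 = 0.
Solving this linear system: q1 = -5576/7945, q2 = 1192/11123, q3 = -1024/1167915.
The numerator is Q*f truncated at degree 2: P0 = a_0 = 19/16; P1 = a_1 + q1*a_0 = -206971/270130; P2 = a_2 + q1*a_1 + q2*a_0 = 187739/1890910.

The Pade approximant has numerator coefficients [19/16, -206971/270130, 187739/1890910]; denominator coefficients [1, -5576/7945, 1192/11123, -1024/1167915].


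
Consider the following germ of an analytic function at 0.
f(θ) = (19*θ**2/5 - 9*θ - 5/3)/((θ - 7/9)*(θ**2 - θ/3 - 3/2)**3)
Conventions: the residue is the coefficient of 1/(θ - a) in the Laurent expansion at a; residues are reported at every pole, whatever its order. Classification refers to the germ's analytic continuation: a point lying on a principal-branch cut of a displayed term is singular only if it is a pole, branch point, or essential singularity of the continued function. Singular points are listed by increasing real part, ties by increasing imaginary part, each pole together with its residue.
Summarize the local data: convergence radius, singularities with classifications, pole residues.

Radius of convergence at 0: 7/9.
At 1/6 - (1/6)*sqrt(55): a pole of order 3; residue -67683276/32696015 + (1091651013/4087001875)*sqrt(55).
At 7/9: a pole of order 1; residue 135366552/32696015.
At 1/6 + (1/6)*sqrt(55): a pole of order 3; residue -67683276/32696015 - (1091651013/4087001875)*sqrt(55).


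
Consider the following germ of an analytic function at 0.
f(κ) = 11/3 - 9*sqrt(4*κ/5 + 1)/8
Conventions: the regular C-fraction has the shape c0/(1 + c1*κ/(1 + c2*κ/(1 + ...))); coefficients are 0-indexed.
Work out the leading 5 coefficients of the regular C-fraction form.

Taylor coefficients (expand at 0): a_0 = 61/24, a_1 = -9/20, a_2 = 9/100, a_3 = -9/250, a_4 = 9/500.
c0 = a_0 = 61/24. Peel one level at a time: if S = 1 + c*κ/S' with S'(0) = 1, then c is the κ-coefficient of S and S' = c*κ/(S - 1).
S_1 = c0/f = 1 + (54/305)*κ + (-378/93025)*κ^2 + ...; c1 = 54/305.
S_2 = c1*κ/(S_1 - 1) = 1 + (7/305)*κ + (-1/25)*κ^2 + ...; c2 = 7/305.
S_3 = c2*κ/(S_2 - 1) = 1 + (61/35)*κ + (2867/1225)*κ^2 + ...; c3 = 61/35.
S_4 = c3*κ/(S_3 - 1) = 1 + (-47/35)*κ + ...; c4 = -47/35.

The regular C-fraction coefficients are [61/24, 54/305, 7/305, 61/35, -47/35].


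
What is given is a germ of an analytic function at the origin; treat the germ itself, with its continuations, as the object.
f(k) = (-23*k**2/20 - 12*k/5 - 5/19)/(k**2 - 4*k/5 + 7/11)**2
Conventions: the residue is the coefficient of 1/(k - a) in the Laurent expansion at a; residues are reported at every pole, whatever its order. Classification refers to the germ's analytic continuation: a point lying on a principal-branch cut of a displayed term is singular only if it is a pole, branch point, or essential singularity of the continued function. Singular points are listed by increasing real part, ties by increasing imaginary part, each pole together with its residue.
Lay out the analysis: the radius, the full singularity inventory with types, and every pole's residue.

Radius of convergence at 0: (1/11)*sqrt(77).
At (2/5) - ((1/55)*sqrt(1441))*i: a pole of order 2; residue -((204295/5216944)*sqrt(1441))*i.
At (2/5) + ((1/55)*sqrt(1441))*i: a pole of order 2; residue ((204295/5216944)*sqrt(1441))*i.

Denominator factor (k**2 - 4*k/5 + 7/11)^2: discriminant -524/275, complex-conjugate roots (2/5) + ((1/55)*sqrt(1441))*i and (2/5) - ((1/55)*sqrt(1441))*i; poles of order 2, moduli (1/11)*sqrt(77) and (1/11)*sqrt(77).
The radius of convergence is the smallest modulus among the singular points: (1/11)*sqrt(77).
The factor k**2 - 4*k/5 + 7/11 splits as (k - a)(k - a') with a = (2/5) - ((1/55)*sqrt(1441))*i, a' = (2/5) + ((1/55)*sqrt(1441))*i. At the order-2 pole a set g(k) = (k - a)^2*f(k) = [-23*k**2/20 - 12*k/5 - 5/19] / (k - a')^2.
Order-2 pole: residue = g'(a); g'((2/5) - ((1/55)*sqrt(1441))*i) = -((204295/5216944)*sqrt(1441))*i, so the residue is -((204295/5216944)*sqrt(1441))*i.
The factor k**2 - 4*k/5 + 7/11 splits as (k - a)(k - a') with a = (2/5) + ((1/55)*sqrt(1441))*i, a' = (2/5) - ((1/55)*sqrt(1441))*i. At the order-2 pole a set g(k) = (k - a)^2*f(k) = [-23*k**2/20 - 12*k/5 - 5/19] / (k - a')^2.
Order-2 pole: residue = g'(a); g'((2/5) + ((1/55)*sqrt(1441))*i) = ((204295/5216944)*sqrt(1441))*i, so the residue is ((204295/5216944)*sqrt(1441))*i.
List the singular points by increasing real part (a conjugate pair: the negative imaginary part first).


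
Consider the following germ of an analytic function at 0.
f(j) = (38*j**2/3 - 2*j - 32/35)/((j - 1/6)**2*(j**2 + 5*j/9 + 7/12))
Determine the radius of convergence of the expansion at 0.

Denominator factor (j - 1/6)^2: pole of order 2 at 1/6, modulus 1/6.
Denominator factor (j**2 + 5*j/9 + 7/12): discriminant -164/81, complex-conjugate roots (-5/18) + ((1/9)*sqrt(41))*i and (-5/18) - ((1/9)*sqrt(41))*i; poles of order 1, moduli (1/6)*sqrt(21) and (1/6)*sqrt(21).
The radius of convergence is the smallest modulus among the singular points: 1/6.

The radius of convergence is 1/6.


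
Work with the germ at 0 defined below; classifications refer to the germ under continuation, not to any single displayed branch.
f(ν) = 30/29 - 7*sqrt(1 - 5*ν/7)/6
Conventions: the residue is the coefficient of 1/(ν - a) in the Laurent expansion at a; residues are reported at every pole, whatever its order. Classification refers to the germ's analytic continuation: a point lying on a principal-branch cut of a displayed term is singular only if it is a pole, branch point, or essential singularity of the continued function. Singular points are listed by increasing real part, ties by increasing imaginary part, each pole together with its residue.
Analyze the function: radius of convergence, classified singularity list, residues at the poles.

Radius of convergence at 0: 7/5.
At 7/5: an algebraic (square-root) branch point.

Branch term (-7/6)*sqrt(1 - ν/(7/5)): its argument vanishes at ν = 7/5, a square-root branch point, modulus 7/5.
The radius of convergence is the smallest modulus among the singular points: 7/5.


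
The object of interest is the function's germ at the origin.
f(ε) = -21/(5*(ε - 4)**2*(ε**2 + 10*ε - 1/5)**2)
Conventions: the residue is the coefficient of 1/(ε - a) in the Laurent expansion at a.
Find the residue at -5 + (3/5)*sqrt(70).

The factor ε**2 + 10*ε - 1/5 splits as (ε - a)(ε - a') with a = -5 + (3/5)*sqrt(70), a' = -5 - (3/5)*sqrt(70). At the order-2 pole a set g(ε) = (ε - a)^2*f(ε) = [-21/(5*(ε - 4)**2)] / (ε - a')^2.
Order-2 pole: residue = g'(a); g'(-5 + (3/5)*sqrt(70)) = -350/804357 - (3905/90087984)*sqrt(70), so the residue is -350/804357 - (3905/90087984)*sqrt(70).

The residue is -350/804357 - (3905/90087984)*sqrt(70).


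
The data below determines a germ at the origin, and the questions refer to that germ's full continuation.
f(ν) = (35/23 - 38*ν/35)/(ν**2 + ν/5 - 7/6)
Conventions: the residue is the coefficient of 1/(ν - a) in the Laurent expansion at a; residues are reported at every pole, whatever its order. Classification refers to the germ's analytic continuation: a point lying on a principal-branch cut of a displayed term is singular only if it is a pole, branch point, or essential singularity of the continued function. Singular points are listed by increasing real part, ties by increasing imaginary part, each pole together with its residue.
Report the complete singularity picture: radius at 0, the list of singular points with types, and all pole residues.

Radius of convergence at 0: -1/10 + (1/30)*sqrt(1059).
At -1/10 - (1/30)*sqrt(1059): a pole of order 1; residue -19/35 - (6562/284165)*sqrt(1059).
At -1/10 + (1/30)*sqrt(1059): a pole of order 1; residue -19/35 + (6562/284165)*sqrt(1059).

Denominator factor (ν**2 + ν/5 - 7/6): discriminant 353/75, real irrational roots -1/10 + (1/30)*sqrt(1059) and -1/10 - (1/30)*sqrt(1059); poles of order 1, moduli -1/10 + (1/30)*sqrt(1059) and 1/10 + (1/30)*sqrt(1059).
The radius of convergence is the smallest modulus among the singular points: -1/10 + (1/30)*sqrt(1059).
The factor ν**2 + ν/5 - 7/6 splits as (ν - a)(ν - a') with a = -1/10 - (1/30)*sqrt(1059), a' = -1/10 + (1/30)*sqrt(1059). At the order-1 pole a set g(ν) = (ν - a)*f(ν) = [35/23 - 38*ν/35] / (ν - a').
Simple pole: residue = g(a) at a = -1/10 - (1/30)*sqrt(1059), which is -19/35 - (6562/284165)*sqrt(1059).
The factor ν**2 + ν/5 - 7/6 splits as (ν - a)(ν - a') with a = -1/10 + (1/30)*sqrt(1059), a' = -1/10 - (1/30)*sqrt(1059). At the order-1 pole a set g(ν) = (ν - a)*f(ν) = [35/23 - 38*ν/35] / (ν - a').
Simple pole: residue = g(a) at a = -1/10 + (1/30)*sqrt(1059), which is -19/35 + (6562/284165)*sqrt(1059).
List the singular points by increasing real part (a conjugate pair: the negative imaginary part first).


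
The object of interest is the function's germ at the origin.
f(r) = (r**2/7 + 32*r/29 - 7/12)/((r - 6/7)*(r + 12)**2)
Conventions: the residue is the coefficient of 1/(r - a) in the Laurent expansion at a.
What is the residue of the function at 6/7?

The residue is 11159/3946320.

At the order-1 pole 6/7 set g(r) = (r - (6/7))*f(r) = (r**2/7 + 32*r/29 - 7/12)/(r + 12)**2.
Simple pole: residue = g(a) at a = 6/7, which is 11159/3946320.


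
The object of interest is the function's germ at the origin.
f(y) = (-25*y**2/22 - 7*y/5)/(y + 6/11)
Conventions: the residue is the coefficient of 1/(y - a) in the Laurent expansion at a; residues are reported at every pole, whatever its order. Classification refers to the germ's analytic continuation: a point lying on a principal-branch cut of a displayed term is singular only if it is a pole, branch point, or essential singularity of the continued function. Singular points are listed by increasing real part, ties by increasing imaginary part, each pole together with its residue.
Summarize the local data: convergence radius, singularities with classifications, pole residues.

Radius of convergence at 0: 6/11.
At -6/11: a pole of order 1; residue 2832/6655.

Denominator factor (y + 6/11): pole of order 1 at -6/11, modulus 6/11.
The radius of convergence is the smallest modulus among the singular points: 6/11.
At the order-1 pole -6/11 set g(y) = (y - (-6/11))*f(y) = -25*y**2/22 - 7*y/5.
Simple pole: residue = g(a) at a = -6/11, which is 2832/6655.


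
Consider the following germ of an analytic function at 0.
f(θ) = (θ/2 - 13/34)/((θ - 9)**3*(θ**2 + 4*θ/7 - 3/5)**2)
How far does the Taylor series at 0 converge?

Denominator factor (θ**2 + 4*θ/7 - 3/5)^2: discriminant 668/245, real irrational roots -2/7 + (1/35)*sqrt(835) and -2/7 - (1/35)*sqrt(835); poles of order 2, moduli -2/7 + (1/35)*sqrt(835) and 2/7 + (1/35)*sqrt(835).
Denominator factor (θ - 9)^3: pole of order 3 at 9, modulus 9.
The radius of convergence is the smallest modulus among the singular points: -2/7 + (1/35)*sqrt(835).

The radius of convergence is -2/7 + (1/35)*sqrt(835).


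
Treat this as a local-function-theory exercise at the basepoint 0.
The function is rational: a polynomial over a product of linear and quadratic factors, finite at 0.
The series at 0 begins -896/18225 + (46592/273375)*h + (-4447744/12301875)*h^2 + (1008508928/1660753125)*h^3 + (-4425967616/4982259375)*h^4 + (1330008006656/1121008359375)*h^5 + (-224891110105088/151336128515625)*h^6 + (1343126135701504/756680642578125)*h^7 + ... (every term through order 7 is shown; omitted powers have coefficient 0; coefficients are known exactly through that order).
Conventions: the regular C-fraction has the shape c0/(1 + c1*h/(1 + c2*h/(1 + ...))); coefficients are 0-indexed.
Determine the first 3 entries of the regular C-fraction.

The regular C-fraction coefficients are [-896/18225, 52/15, -787/585].

Taylor coefficients (read off): a_0 = -896/18225, a_1 = 46592/273375, a_2 = -4447744/12301875.
c0 = a_0 = -896/18225. Peel one level at a time: if S = 1 + c*h/S' with S'(0) = 1, then c is the h-coefficient of S and S' = c*h/(S - 1).
S_1 = c0/f = 1 + (52/15)*h + (3148/675)*h^2 + ...; c1 = 52/15.
S_2 = c1*h/(S_1 - 1) = 1 + (-787/585)*h + ...; c2 = -787/585.


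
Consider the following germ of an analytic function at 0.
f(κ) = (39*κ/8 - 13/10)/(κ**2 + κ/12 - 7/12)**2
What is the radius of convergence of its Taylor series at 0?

Denominator factor (κ**2 + κ/12 - 7/12)^2: discriminant 337/144, real irrational roots -1/24 + (1/24)*sqrt(337) and -1/24 - (1/24)*sqrt(337); poles of order 2, moduli -1/24 + (1/24)*sqrt(337) and 1/24 + (1/24)*sqrt(337).
The radius of convergence is the smallest modulus among the singular points: -1/24 + (1/24)*sqrt(337).

The radius of convergence is -1/24 + (1/24)*sqrt(337).


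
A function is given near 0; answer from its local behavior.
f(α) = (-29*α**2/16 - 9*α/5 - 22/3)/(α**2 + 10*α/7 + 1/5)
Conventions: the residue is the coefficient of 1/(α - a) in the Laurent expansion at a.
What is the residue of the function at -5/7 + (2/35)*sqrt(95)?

The factor α**2 + 10*α/7 + 1/5 splits as (α - a)(α - a') with a = -5/7 + (2/35)*sqrt(95), a' = -5/7 - (2/35)*sqrt(95). At the order-1 pole a set g(α) = (α - a)*f(α) = [-29*α**2/16 - 9*α/5 - 22/3] / (α - a').
Simple pole: residue = g(a) at a = -5/7 + (2/35)*sqrt(95), which is 221/560 - (88607/127680)*sqrt(95).

The residue is 221/560 - (88607/127680)*sqrt(95).


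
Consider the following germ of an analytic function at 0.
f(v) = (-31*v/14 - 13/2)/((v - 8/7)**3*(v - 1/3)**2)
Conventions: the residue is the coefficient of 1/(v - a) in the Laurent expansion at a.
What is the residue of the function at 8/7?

At the order-3 pole 8/7 set g(v) = (v - (8/7))^3*f(v) = (-31*v/14 - 13/2)/(v - 1/3)**2.
Order-3 pole: residue = g''(a)/2; g''(8/7) = -9143253/83521, so the residue is -9143253/167042.

The residue is -9143253/167042.


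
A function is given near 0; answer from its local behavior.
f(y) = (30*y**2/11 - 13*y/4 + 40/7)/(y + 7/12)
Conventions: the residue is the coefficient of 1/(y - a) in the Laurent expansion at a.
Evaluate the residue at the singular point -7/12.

The residue is 10519/1232.

At the order-1 pole -7/12 set g(y) = (y - (-7/12))*f(y) = 30*y**2/11 - 13*y/4 + 40/7.
Simple pole: residue = g(a) at a = -7/12, which is 10519/1232.


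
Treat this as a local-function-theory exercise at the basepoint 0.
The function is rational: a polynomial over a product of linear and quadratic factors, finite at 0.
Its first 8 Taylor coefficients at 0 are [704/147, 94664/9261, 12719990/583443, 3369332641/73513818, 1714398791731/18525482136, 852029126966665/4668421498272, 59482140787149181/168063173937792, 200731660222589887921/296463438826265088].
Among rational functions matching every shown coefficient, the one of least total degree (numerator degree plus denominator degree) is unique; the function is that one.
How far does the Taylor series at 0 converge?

The radius of convergence is 7/12.

No rational of total degree below 5 reproduces all 8 coefficients; solving the [1/4] Pade equations on them gives f(φ) = (22/3 - 29*φ/4)/((φ - 7/12)**2*(φ**2 + 11*φ/8 + 9/2)), whose expansion matches every shown term.
Denominator factor (φ**2 + 11*φ/8 + 9/2): discriminant -1031/64, complex-conjugate roots (-11/16) + ((1/16)*sqrt(1031))*i and (-11/16) - ((1/16)*sqrt(1031))*i; poles of order 1, moduli (3/2)*sqrt(2) and (3/2)*sqrt(2).
Denominator factor (φ - 7/12)^2: pole of order 2 at 7/12, modulus 7/12.
The radius of convergence is the smallest modulus among the singular points: 7/12.


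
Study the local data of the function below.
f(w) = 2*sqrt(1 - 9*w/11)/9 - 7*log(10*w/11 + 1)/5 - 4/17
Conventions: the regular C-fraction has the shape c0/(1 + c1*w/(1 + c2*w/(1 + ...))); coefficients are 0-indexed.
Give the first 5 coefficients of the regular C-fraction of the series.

The regular C-fraction coefficients are [-2/153, -2295/22, 69121/660, 1051/1169740, 608348185/2212914132].

Taylor coefficients (expand at 0): a_0 = -2/153, a_1 = -15/11, a_2 = 271/484, a_3 = -11443/31944, a_4 = 220355/937024.
c0 = a_0 = -2/153. Peel one level at a time: if S = 1 + c*w/S' with S'(0) = 1, then c is the w-coefficient of S and S' = c*w/(S - 1).
S_1 = c0/f = 1 + (-2295/22)*w + (10575513/968)*w^2 + ...; c1 = -2295/22.
S_2 = c1*w/(S_1 - 1) = 1 + (69121/660)*w + (-13663/145200)*w^2 + ...; c2 = 69121/660.
S_3 = c2*w/(S_2 - 1) = 1 + (1051/1169740)*w + (-121669637/492585000336)*w^2 + ...; c3 = 1051/1169740.
S_4 = c3*w/(S_3 - 1) = 1 + (608348185/2212914132)*w + ...; c4 = 608348185/2212914132.


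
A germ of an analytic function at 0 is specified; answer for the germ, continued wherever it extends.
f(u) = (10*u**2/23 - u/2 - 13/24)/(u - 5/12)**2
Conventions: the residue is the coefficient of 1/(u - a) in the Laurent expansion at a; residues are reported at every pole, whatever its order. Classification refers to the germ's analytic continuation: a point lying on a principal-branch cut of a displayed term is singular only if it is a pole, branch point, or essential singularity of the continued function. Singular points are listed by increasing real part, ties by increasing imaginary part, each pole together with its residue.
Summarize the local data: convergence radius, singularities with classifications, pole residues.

Radius of convergence at 0: 5/12.
At 5/12: a pole of order 2; residue -19/138.

Denominator factor (u - 5/12)^2: pole of order 2 at 5/12, modulus 5/12.
The radius of convergence is the smallest modulus among the singular points: 5/12.
At the order-2 pole 5/12 set g(u) = (u - (5/12))^2*f(u) = 10*u**2/23 - u/2 - 13/24.
Order-2 pole: residue = g'(a); g'(5/12) = -19/138, so the residue is -19/138.


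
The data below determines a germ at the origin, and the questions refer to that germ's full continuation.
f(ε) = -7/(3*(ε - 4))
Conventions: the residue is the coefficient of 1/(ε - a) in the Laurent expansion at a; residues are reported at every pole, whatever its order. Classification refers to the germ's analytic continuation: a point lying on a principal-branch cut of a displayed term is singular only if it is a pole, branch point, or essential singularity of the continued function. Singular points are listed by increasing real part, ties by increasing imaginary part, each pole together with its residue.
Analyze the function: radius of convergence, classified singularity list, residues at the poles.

Denominator factor (ε - 4): pole of order 1 at 4, modulus 4.
The radius of convergence is the smallest modulus among the singular points: 4.
At the order-1 pole 4 set g(ε) = (ε - (4))*f(ε) = -7/3.
Simple pole: residue = g(a) at a = 4, which is -7/3.

Radius of convergence at 0: 4.
At 4: a pole of order 1; residue -7/3.


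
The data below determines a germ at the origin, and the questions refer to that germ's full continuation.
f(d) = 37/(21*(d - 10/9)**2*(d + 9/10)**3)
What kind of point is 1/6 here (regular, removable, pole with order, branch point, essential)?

Denominator factors: d + 9/10 = 16/15 at d = 1/6; d - 10/9 = -17/18 at d = 1/6 — none vanishes.
So the germ continues analytically to 1/6.

The point is a regular point.


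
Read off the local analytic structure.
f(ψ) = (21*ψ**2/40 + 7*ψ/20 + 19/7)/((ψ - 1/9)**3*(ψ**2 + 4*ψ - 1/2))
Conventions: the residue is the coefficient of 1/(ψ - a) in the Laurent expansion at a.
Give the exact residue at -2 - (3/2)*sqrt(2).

The residue is 5880974949/19208 - (20792384181/96040)*sqrt(2).

The factor ψ**2 + 4*ψ - 1/2 splits as (ψ - a)(ψ - a') with a = -2 - (3/2)*sqrt(2), a' = -2 + (3/2)*sqrt(2). At the order-1 pole a set g(ψ) = (ψ - a)*f(ψ) = [(21*ψ**2/40 + 7*ψ/20 + 19/7)/(ψ - 1/9)**3] / (ψ - a').
Simple pole: residue = g(a) at a = -2 - (3/2)*sqrt(2), which is 5880974949/19208 - (20792384181/96040)*sqrt(2).


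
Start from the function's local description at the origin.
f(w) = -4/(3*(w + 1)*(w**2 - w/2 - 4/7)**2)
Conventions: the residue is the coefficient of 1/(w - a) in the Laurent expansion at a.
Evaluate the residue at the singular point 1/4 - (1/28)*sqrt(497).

The residue is 392/507 + (37240/2555787)*sqrt(497).

The factor w**2 - w/2 - 4/7 splits as (w - a)(w - a') with a = 1/4 - (1/28)*sqrt(497), a' = 1/4 + (1/28)*sqrt(497). At the order-2 pole a set g(w) = (w - a)^2*f(w) = [-4/(3*(w + 1))] / (w - a')^2.
Order-2 pole: residue = g'(a); g'(1/4 - (1/28)*sqrt(497)) = 392/507 + (37240/2555787)*sqrt(497), so the residue is 392/507 + (37240/2555787)*sqrt(497).


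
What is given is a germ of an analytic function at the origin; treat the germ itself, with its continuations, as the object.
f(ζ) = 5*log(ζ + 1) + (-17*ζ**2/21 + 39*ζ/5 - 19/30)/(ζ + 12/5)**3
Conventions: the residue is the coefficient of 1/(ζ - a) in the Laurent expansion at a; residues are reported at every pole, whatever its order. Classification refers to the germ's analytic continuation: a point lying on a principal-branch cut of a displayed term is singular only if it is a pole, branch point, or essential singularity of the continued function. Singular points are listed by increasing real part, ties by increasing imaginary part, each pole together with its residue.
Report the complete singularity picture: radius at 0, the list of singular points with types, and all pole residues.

Radius of convergence at 0: 1.
At -12/5: a pole of order 3; residue -17/21.
At -1: a logarithmic branch point.

Denominator factor (ζ + 12/5)^3: pole of order 3 at -12/5, modulus 12/5.
Branch term (5)*log(1 - ζ/(-1)): its argument vanishes at ζ = -1, a logarithmic branch point, modulus 1.
The radius of convergence is the smallest modulus among the singular points: 1.
The branch term is analytic at -12/5 and contributes nothing to the residue; only the rational part matters.
At the order-3 pole -12/5 set g(ζ) = (ζ - (-12/5))^3*(rational part) = -17*ζ**2/21 + 39*ζ/5 - 19/30.
Order-3 pole: residue = g''(a)/2; g''(-12/5) = -34/21, so the residue is -17/21.
List the singular points by increasing real part (a conjugate pair: the negative imaginary part first).


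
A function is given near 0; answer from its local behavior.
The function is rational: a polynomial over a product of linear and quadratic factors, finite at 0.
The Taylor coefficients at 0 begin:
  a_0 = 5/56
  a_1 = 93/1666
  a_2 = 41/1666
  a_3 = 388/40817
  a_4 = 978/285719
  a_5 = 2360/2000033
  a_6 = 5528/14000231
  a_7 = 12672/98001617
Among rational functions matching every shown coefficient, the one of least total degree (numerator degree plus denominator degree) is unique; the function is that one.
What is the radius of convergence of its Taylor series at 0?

The radius of convergence is 7/2.

No rational of total degree below 3 reproduces all 8 coefficients; solving the [1/2] Pade equations on them gives f(δ) = (δ/17 + 35/32)/(δ - 7/2)**2, whose expansion matches every shown term.
Denominator factor (δ - 7/2)^2: pole of order 2 at 7/2, modulus 7/2.
The radius of convergence is the smallest modulus among the singular points: 7/2.


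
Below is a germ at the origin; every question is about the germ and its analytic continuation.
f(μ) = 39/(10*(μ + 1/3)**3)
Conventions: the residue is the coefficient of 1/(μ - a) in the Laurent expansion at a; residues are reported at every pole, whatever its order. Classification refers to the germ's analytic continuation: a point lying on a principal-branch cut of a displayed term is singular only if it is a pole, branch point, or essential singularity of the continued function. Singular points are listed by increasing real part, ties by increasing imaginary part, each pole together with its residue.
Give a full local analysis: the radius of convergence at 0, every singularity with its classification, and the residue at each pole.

Denominator factor (μ + 1/3)^3: pole of order 3 at -1/3, modulus 1/3.
The radius of convergence is the smallest modulus among the singular points: 1/3.
At the order-3 pole -1/3 set g(μ) = (μ - (-1/3))^3*f(μ) = 39/10.
Order-3 pole: residue = g''(a)/2; g''(-1/3) = 0, so the residue is 0.

Radius of convergence at 0: 1/3.
At -1/3: a pole of order 3; residue 0.


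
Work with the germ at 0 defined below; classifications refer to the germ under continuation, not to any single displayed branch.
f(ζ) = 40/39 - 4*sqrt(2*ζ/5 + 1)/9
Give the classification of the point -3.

The point is a regular point.

There is no denominator, hence no pole anywhere.
Branch term sqrt(1 - ζ/(-5/2)): argument at -3 is -1/5, nonzero, so -3 is not its branch point (a point on a principal cut is still regular for the continued germ).
So the germ continues analytically to -3.


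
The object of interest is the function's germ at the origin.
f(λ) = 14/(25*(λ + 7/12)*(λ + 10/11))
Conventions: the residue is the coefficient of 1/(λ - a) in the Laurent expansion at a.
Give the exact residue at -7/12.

At the order-1 pole -7/12 set g(λ) = (λ - (-7/12))*f(λ) = 14/(25*(λ + 10/11)).
Simple pole: residue = g(a) at a = -7/12, which is 1848/1075.

The residue is 1848/1075.


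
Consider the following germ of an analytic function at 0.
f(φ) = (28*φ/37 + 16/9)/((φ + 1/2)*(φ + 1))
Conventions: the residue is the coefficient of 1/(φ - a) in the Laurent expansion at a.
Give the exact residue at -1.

At the order-1 pole -1 set g(φ) = (φ - (-1))*f(φ) = (28*φ/37 + 16/9)/(φ + 1/2).
Simple pole: residue = g(a) at a = -1, which is -680/333.

The residue is -680/333.


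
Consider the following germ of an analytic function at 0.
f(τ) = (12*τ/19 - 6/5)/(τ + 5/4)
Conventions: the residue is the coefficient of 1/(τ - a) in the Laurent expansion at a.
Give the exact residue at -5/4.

The residue is -189/95.

At the order-1 pole -5/4 set g(τ) = (τ - (-5/4))*f(τ) = 12*τ/19 - 6/5.
Simple pole: residue = g(a) at a = -5/4, which is -189/95.


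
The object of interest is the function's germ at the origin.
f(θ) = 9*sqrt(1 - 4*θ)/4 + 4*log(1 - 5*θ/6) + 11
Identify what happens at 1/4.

The term (9/4)*sqrt(1 - θ/(1/4)) has argument 1 - 1/4/(1/4) = 0 at 1/4: a square-root (algebraic, two-sheeted) branch point; the remaining terms are analytic or single-valued there.

The point is an algebraic (square-root) branch point.


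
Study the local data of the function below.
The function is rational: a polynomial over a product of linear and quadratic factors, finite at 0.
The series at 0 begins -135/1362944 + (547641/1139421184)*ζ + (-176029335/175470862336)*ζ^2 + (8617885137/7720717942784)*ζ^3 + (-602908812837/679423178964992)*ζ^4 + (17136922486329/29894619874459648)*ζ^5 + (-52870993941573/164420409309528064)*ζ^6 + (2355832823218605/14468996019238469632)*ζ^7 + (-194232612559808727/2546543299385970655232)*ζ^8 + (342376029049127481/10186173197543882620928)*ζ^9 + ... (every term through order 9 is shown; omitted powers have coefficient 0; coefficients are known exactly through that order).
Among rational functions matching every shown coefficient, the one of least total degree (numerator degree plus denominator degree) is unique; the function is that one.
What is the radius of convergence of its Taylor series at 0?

The radius of convergence is 11/3.

No rational of total degree below 8 reproduces all 10 coefficients; solving the [2/6] Pade equations on them gives f(ζ) = (-31*ζ**2/28 + 39*ζ/38 - 5/16)/((ζ + 11/3)**3*(ζ + 4)**3), whose expansion matches every shown term.
Denominator factor (ζ + 4)^3: pole of order 3 at -4, modulus 4.
Denominator factor (ζ + 11/3)^3: pole of order 3 at -11/3, modulus 11/3.
The radius of convergence is the smallest modulus among the singular points: 11/3.


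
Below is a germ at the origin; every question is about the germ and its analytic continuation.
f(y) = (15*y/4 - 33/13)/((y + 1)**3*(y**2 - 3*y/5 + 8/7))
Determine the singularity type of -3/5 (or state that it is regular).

The point is a regular point.

Denominator factors: y + 1 = 2/5 at y = -3/5; y**2 - 3*y/5 + 8/7 = 326/175 at y = -3/5 — none vanishes.
So the germ continues analytically to -3/5.


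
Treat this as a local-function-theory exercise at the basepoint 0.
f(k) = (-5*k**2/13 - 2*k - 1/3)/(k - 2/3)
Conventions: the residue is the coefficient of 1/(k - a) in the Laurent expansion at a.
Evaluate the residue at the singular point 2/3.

At the order-1 pole 2/3 set g(k) = (k - (2/3))*f(k) = -5*k**2/13 - 2*k - 1/3.
Simple pole: residue = g(a) at a = 2/3, which is -215/117.

The residue is -215/117.


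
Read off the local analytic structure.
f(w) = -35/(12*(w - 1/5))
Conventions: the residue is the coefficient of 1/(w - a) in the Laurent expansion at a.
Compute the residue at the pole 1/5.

The residue is -35/12.

At the order-1 pole 1/5 set g(w) = (w - (1/5))*f(w) = -35/12.
Simple pole: residue = g(a) at a = 1/5, which is -35/12.


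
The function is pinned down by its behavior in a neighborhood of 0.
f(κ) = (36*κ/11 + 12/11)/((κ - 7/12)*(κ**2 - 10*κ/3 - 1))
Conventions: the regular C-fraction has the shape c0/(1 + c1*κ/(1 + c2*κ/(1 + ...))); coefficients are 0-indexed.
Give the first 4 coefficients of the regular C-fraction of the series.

Taylor coefficients (expand at 0): a_0 = 144/77, a_1 = 1392/539, a_2 = 31600/3773, a_3 = 45488/79233.
c0 = a_0 = 144/77. Peel one level at a time: if S = 1 + c*κ/S' with S'(0) = 1, then c is the κ-coefficient of S and S' = c*κ/(S - 1).
S_1 = c0/f = 1 + (-29/21)*κ + (-18/7)*κ^2 + ...; c1 = -29/21.
S_2 = c1*κ/(S_1 - 1) = 1 + (-54/29)*κ + (8658/841)*κ^2 + ...; c2 = -54/29.
S_3 = c2*κ/(S_2 - 1) = 1 + (481/87)*κ + ...; c3 = 481/87.

The regular C-fraction coefficients are [144/77, -29/21, -54/29, 481/87].


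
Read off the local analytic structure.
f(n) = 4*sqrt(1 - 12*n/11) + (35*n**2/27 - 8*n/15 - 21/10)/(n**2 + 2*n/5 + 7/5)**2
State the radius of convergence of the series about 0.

The radius of convergence is 11/12.

Denominator factor (n**2 + 2*n/5 + 7/5)^2: discriminant -136/25, complex-conjugate roots (-1/5) + ((1/5)*sqrt(34))*i and (-1/5) - ((1/5)*sqrt(34))*i; poles of order 2, moduli (1/5)*sqrt(35) and (1/5)*sqrt(35).
Branch term (4)*sqrt(1 - n/(11/12)): its argument vanishes at n = 11/12, a square-root branch point, modulus 11/12.
The radius of convergence is the smallest modulus among the singular points: 11/12.


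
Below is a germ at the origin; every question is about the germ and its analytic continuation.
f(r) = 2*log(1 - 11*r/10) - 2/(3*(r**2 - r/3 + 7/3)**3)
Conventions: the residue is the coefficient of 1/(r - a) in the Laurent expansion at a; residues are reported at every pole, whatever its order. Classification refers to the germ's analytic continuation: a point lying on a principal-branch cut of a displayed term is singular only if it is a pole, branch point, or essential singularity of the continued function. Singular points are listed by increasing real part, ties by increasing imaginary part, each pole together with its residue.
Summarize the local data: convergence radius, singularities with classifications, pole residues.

Denominator factor (r**2 - r/3 + 7/3)^3: discriminant -83/9, complex-conjugate roots (1/6) + ((1/6)*sqrt(83))*i and (1/6) - ((1/6)*sqrt(83))*i; poles of order 3, moduli (1/3)*sqrt(21) and (1/3)*sqrt(21).
Branch term (2)*log(1 - r/(10/11)): its argument vanishes at r = 10/11, a logarithmic branch point, modulus 10/11.
The radius of convergence is the smallest modulus among the singular points: 10/11.
The branch term is analytic at (1/6) - ((1/6)*sqrt(83))*i and contributes nothing to the residue; only the rational part matters.
The factor r**2 - r/3 + 7/3 splits as (r - a)(r - a') with a = (1/6) - ((1/6)*sqrt(83))*i, a' = (1/6) + ((1/6)*sqrt(83))*i. At the order-3 pole a set g(r) = (r - a)^3*(rational part) = [-2/3] / (r - a')^3.
Order-3 pole: residue = g''(a)/2; g''((1/6) - ((1/6)*sqrt(83))*i) = -((1944/571787)*sqrt(83))*i, so the residue is -((972/571787)*sqrt(83))*i.
The branch term is analytic at (1/6) + ((1/6)*sqrt(83))*i and contributes nothing to the residue; only the rational part matters.
The factor r**2 - r/3 + 7/3 splits as (r - a)(r - a') with a = (1/6) + ((1/6)*sqrt(83))*i, a' = (1/6) - ((1/6)*sqrt(83))*i. At the order-3 pole a set g(r) = (r - a)^3*(rational part) = [-2/3] / (r - a')^3.
Order-3 pole: residue = g''(a)/2; g''((1/6) + ((1/6)*sqrt(83))*i) = ((1944/571787)*sqrt(83))*i, so the residue is ((972/571787)*sqrt(83))*i.
List the singular points by increasing real part (a conjugate pair: the negative imaginary part first).

Radius of convergence at 0: 10/11.
At (1/6) - ((1/6)*sqrt(83))*i: a pole of order 3; residue -((972/571787)*sqrt(83))*i.
At (1/6) + ((1/6)*sqrt(83))*i: a pole of order 3; residue ((972/571787)*sqrt(83))*i.
At 10/11: a logarithmic branch point.


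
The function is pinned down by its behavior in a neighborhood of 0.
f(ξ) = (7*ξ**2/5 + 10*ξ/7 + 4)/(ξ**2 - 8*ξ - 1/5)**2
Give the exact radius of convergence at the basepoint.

Denominator factor (ξ**2 - 8*ξ - 1/5)^2: discriminant 324/5, real irrational roots 4 + (9/5)*sqrt(5) and 4 - (9/5)*sqrt(5); poles of order 2, moduli 4 + (9/5)*sqrt(5) and -4 + (9/5)*sqrt(5).
The radius of convergence is the smallest modulus among the singular points: -4 + (9/5)*sqrt(5).

The radius of convergence is -4 + (9/5)*sqrt(5).


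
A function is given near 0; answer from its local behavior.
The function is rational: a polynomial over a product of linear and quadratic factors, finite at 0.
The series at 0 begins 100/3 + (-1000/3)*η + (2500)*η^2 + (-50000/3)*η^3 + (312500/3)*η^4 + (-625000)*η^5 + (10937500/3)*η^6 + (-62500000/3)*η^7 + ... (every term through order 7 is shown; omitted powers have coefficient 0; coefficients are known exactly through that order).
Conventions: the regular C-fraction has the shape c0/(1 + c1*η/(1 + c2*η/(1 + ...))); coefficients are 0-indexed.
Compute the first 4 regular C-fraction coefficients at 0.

The regular C-fraction coefficients are [100/3, 10, -5/2, 5/2].

Taylor coefficients (read off): a_0 = 100/3, a_1 = -1000/3, a_2 = 2500, a_3 = -50000/3.
c0 = a_0 = 100/3. Peel one level at a time: if S = 1 + c*η/S' with S'(0) = 1, then c is the η-coefficient of S and S' = c*η/(S - 1).
S_1 = c0/f = 1 + (10)*η + (25)*η^2 + ...; c1 = 10.
S_2 = c1*η/(S_1 - 1) = 1 + (-5/2)*η + (25/4)*η^2 + ...; c2 = -5/2.
S_3 = c2*η/(S_2 - 1) = 1 + (5/2)*η + ...; c3 = 5/2.


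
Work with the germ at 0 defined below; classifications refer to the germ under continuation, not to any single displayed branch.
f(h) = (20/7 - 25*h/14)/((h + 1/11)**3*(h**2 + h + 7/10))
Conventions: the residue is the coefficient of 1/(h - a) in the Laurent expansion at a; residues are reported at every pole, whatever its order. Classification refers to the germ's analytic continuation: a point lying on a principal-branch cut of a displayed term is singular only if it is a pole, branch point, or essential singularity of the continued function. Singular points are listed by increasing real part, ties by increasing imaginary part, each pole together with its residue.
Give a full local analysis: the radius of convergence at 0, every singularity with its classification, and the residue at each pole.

Radius of convergence at 0: 1/11.
At (-1/2) - ((3/10)*sqrt(5))*i: a pole of order 1; residue (-243240250/108067743) + ((38765375/15438249)*sqrt(5))*i.
At (-1/2) + ((3/10)*sqrt(5))*i: a pole of order 1; residue (-243240250/108067743) - ((38765375/15438249)*sqrt(5))*i.
At -1/11: a pole of order 3; residue 486480500/108067743.

Denominator factor (h**2 + h + 7/10): discriminant -9/5, complex-conjugate roots (-1/2) + ((3/10)*sqrt(5))*i and (-1/2) - ((3/10)*sqrt(5))*i; poles of order 1, moduli (1/10)*sqrt(70) and (1/10)*sqrt(70).
Denominator factor (h + 1/11)^3: pole of order 3 at -1/11, modulus 1/11.
The radius of convergence is the smallest modulus among the singular points: 1/11.
The factor h**2 + h + 7/10 splits as (h - a)(h - a') with a = (-1/2) - ((3/10)*sqrt(5))*i, a' = (-1/2) + ((3/10)*sqrt(5))*i. At the order-1 pole a set g(h) = (h - a)*f(h) = [(20/7 - 25*h/14)/(h + 1/11)**3] / (h - a').
Simple pole: residue = g(a) at a = (-1/2) - ((3/10)*sqrt(5))*i, which is (-243240250/108067743) + ((38765375/15438249)*sqrt(5))*i.
The factor h**2 + h + 7/10 splits as (h - a)(h - a') with a = (-1/2) + ((3/10)*sqrt(5))*i, a' = (-1/2) - ((3/10)*sqrt(5))*i. At the order-1 pole a set g(h) = (h - a)*f(h) = [(20/7 - 25*h/14)/(h + 1/11)**3] / (h - a').
Simple pole: residue = g(a) at a = (-1/2) + ((3/10)*sqrt(5))*i, which is (-243240250/108067743) - ((38765375/15438249)*sqrt(5))*i.
At the order-3 pole -1/11 set g(h) = (h - (-1/11))^3*f(h) = (20/7 - 25*h/14)/(h**2 + h + 7/10).
Order-3 pole: residue = g''(a)/2; g''(-1/11) = 972961000/108067743, so the residue is 486480500/108067743.
List the singular points by increasing real part (a conjugate pair: the negative imaginary part first).


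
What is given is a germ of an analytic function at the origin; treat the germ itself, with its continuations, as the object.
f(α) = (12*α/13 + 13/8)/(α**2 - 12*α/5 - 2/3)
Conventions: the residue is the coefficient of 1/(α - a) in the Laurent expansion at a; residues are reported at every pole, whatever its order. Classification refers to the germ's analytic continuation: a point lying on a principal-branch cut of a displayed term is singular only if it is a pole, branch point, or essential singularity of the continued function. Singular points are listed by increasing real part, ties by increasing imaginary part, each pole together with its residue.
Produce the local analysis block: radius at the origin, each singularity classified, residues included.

Radius of convergence at 0: -6/5 + (1/15)*sqrt(474).
At 6/5 - (1/15)*sqrt(474): a pole of order 1; residue 6/13 - (1421/32864)*sqrt(474).
At 6/5 + (1/15)*sqrt(474): a pole of order 1; residue 6/13 + (1421/32864)*sqrt(474).

Denominator factor (α**2 - 12*α/5 - 2/3): discriminant 632/75, real irrational roots 6/5 + (1/15)*sqrt(474) and 6/5 - (1/15)*sqrt(474); poles of order 1, moduli 6/5 + (1/15)*sqrt(474) and -6/5 + (1/15)*sqrt(474).
The radius of convergence is the smallest modulus among the singular points: -6/5 + (1/15)*sqrt(474).
The factor α**2 - 12*α/5 - 2/3 splits as (α - a)(α - a') with a = 6/5 - (1/15)*sqrt(474), a' = 6/5 + (1/15)*sqrt(474). At the order-1 pole a set g(α) = (α - a)*f(α) = [12*α/13 + 13/8] / (α - a').
Simple pole: residue = g(a) at a = 6/5 - (1/15)*sqrt(474), which is 6/13 - (1421/32864)*sqrt(474).
The factor α**2 - 12*α/5 - 2/3 splits as (α - a)(α - a') with a = 6/5 + (1/15)*sqrt(474), a' = 6/5 - (1/15)*sqrt(474). At the order-1 pole a set g(α) = (α - a)*f(α) = [12*α/13 + 13/8] / (α - a').
Simple pole: residue = g(a) at a = 6/5 + (1/15)*sqrt(474), which is 6/13 + (1421/32864)*sqrt(474).
List the singular points by increasing real part (a conjugate pair: the negative imaginary part first).


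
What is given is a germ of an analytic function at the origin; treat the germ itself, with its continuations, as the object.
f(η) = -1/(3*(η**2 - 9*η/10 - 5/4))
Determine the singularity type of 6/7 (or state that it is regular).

The point is a regular point.

Denominator factors: η**2 - 9*η/10 - 5/4 = -1261/980 at η = 6/7 — none vanishes.
So the germ continues analytically to 6/7.
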